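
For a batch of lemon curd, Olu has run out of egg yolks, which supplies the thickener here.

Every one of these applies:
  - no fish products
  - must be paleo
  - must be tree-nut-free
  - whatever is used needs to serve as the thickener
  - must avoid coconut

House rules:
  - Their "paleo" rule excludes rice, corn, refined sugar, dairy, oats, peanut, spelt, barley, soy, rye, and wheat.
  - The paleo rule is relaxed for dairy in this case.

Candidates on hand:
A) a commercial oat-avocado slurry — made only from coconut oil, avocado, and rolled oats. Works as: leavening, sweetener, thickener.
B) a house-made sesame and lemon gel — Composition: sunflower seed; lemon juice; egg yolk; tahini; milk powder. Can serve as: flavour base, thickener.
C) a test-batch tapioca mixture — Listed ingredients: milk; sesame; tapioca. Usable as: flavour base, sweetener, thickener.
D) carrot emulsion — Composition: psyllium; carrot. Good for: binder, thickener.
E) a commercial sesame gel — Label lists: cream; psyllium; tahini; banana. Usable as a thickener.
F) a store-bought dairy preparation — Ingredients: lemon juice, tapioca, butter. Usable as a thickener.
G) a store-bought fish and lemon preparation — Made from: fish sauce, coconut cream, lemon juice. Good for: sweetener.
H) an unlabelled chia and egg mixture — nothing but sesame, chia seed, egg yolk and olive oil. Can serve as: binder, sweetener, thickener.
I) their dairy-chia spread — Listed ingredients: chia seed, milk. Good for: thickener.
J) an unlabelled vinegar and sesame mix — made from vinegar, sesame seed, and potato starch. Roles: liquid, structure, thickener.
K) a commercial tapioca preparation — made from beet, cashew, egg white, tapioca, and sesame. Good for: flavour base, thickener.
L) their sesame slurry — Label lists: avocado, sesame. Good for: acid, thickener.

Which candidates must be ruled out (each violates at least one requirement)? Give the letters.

A: has rolled oats, so not paleo; has coconut oil, so not coconut-free — out
B: dairy is permitted under the paleo carve-out; nothing else excluded — OK
C: dairy is permitted under the paleo carve-out; nothing else excluded — OK
D: works as a thickener, no fish, no tree nuts — valid
E: dairy is permitted under the paleo carve-out; nothing else excluded — OK
F: dairy is permitted under the paleo carve-out; nothing else excluded — keep
G: not usable as a thickener; has fish sauce, so not fish-free (and 1 more) — out
H: egg yolk and sesame etc. — none of it excluded — OK
I: dairy is permitted under the paleo carve-out; nothing else excluded — valid
J: only sesame seed, potato starch and vinegar; none excluded — valid
K: has cashew, so not tree-nut-free — no
L: all constraints satisfied — OK

A, G, K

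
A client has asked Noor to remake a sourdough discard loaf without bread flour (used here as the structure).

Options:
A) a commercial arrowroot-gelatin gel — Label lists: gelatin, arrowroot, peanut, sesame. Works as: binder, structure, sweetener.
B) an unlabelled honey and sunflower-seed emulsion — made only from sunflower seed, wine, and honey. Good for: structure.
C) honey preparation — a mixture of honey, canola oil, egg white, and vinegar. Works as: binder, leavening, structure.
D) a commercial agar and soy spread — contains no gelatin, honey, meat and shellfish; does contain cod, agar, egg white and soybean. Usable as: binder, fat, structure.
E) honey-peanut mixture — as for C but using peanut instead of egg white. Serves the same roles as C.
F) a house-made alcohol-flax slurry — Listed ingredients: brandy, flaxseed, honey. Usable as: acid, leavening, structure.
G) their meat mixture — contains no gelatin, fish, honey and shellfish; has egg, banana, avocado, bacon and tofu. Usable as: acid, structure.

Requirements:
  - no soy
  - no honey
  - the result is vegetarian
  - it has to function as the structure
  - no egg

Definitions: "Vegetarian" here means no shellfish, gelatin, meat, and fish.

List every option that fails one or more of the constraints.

A: has gelatin, so not vegetarian — reject
B: has honey, so not honey-free — out
C: has honey, so not honey-free; has egg white, so not egg-free — out
D: has cod, so not vegetarian; has egg white, so not egg-free (and 1 more) — no
E: has honey, so not honey-free — no
F: has honey, so not honey-free — out
G: has bacon, so not vegetarian; has egg, so not egg-free (and 1 more) — out

A, B, C, D, E, F, G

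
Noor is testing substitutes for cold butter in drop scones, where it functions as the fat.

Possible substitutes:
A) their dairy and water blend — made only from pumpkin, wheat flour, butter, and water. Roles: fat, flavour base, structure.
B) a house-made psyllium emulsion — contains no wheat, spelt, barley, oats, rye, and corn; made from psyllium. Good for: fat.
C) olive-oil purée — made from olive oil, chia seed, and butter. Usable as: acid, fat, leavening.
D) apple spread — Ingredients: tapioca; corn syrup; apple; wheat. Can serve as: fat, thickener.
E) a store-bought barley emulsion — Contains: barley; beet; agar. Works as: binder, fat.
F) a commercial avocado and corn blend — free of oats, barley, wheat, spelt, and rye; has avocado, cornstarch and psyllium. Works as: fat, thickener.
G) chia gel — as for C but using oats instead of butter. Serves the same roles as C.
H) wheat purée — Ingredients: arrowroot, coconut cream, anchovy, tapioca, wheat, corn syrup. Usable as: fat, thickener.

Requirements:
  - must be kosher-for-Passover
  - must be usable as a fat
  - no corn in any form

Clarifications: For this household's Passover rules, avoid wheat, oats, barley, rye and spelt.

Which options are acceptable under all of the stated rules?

A: has wheat flour, so not kosher-for-Passover — reject
B: no corn, kosher-for-Passover — OK
C: kosher-for-Passover, no corn — keep
D: has wheat, so not kosher-for-Passover; has corn syrup, so not corn-free — reject
E: has barley, so not kosher-for-Passover — no
F: has cornstarch, so not corn-free — no
G: has oats, so not kosher-for-Passover — no
H: has wheat, so not kosher-for-Passover; has corn syrup, so not corn-free — reject

B, C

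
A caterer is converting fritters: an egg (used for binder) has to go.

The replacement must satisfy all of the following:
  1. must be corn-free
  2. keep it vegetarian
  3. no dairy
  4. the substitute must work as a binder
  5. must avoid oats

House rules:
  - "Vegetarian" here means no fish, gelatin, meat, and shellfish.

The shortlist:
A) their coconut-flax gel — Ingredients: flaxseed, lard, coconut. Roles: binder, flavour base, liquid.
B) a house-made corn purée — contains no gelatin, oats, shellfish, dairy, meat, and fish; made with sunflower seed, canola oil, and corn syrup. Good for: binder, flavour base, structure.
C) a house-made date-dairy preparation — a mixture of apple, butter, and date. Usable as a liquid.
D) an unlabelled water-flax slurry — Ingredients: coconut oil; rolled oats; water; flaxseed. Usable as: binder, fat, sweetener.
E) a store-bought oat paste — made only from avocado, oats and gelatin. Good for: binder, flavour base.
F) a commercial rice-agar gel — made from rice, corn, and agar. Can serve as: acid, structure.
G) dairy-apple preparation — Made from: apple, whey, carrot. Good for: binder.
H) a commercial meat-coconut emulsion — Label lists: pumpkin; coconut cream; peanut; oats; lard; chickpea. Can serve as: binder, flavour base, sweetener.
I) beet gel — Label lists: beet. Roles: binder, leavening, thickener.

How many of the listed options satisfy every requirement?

1

A: has lard, so not vegetarian — out
B: has corn syrup, so not corn-free — reject
C: not usable as a binder; has butter, so not dairy-free — out
D: has rolled oats, so not oat-free — out
E: has gelatin, so not vegetarian; has oats, so not oat-free — out
F: not usable as a binder; has corn, so not corn-free — reject
G: has whey, so not dairy-free — out
H: has lard, so not vegetarian; has oats, so not oat-free — out
I: works as a binder, no oats, no dairy — OK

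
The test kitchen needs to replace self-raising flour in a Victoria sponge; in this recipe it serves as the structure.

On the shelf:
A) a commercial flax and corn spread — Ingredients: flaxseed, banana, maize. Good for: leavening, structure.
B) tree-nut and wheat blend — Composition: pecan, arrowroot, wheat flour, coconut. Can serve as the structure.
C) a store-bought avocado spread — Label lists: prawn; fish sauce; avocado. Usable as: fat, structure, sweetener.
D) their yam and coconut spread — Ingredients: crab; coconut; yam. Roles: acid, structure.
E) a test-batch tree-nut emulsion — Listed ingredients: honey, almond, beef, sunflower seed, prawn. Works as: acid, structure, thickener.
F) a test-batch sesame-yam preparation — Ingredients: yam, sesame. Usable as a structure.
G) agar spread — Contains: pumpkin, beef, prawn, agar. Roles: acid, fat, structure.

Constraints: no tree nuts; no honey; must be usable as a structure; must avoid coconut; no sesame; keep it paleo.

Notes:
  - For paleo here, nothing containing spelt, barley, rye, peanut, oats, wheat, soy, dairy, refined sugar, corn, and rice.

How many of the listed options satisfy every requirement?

A: has maize, so not paleo — reject
B: has wheat flour, so not paleo; has pecan, so not tree-nut-free (and 1 more) — no
C: only fish sauce, prawn and avocado; none excluded — OK
D: has coconut, so not coconut-free — reject
E: has almond, so not tree-nut-free; has honey, so not honey-free — reject
F: has sesame, so not sesame-free — reject
G: no coconut, no honey — keep

2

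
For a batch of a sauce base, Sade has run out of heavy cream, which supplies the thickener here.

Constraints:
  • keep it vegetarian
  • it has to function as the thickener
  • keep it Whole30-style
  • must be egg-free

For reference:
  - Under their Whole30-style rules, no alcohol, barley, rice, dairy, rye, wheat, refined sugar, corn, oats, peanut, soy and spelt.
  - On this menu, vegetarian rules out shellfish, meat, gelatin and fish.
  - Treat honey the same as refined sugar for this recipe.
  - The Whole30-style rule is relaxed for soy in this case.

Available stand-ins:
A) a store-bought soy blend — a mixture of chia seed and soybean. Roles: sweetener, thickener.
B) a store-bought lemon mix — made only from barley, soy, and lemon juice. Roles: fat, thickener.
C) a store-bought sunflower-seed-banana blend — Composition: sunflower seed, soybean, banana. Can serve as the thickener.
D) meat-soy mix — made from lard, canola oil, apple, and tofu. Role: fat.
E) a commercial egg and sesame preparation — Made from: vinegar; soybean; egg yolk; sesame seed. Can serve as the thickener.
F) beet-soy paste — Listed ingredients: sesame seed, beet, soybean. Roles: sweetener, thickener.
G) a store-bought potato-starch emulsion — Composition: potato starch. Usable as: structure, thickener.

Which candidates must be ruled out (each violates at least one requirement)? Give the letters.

B, D, E

A: soy is permitted under the Whole30-style carve-out; nothing else excluded — OK
B: has barley, so not Whole30-style — reject
C: soy is permitted under the Whole30-style carve-out; nothing else excluded — valid
D: not usable as a thickener; has lard, so not vegetarian — reject
E: has egg yolk, so not egg-free — out
F: soy is permitted under the Whole30-style carve-out; nothing else excluded — OK
G: no egg, Whole30-style — keep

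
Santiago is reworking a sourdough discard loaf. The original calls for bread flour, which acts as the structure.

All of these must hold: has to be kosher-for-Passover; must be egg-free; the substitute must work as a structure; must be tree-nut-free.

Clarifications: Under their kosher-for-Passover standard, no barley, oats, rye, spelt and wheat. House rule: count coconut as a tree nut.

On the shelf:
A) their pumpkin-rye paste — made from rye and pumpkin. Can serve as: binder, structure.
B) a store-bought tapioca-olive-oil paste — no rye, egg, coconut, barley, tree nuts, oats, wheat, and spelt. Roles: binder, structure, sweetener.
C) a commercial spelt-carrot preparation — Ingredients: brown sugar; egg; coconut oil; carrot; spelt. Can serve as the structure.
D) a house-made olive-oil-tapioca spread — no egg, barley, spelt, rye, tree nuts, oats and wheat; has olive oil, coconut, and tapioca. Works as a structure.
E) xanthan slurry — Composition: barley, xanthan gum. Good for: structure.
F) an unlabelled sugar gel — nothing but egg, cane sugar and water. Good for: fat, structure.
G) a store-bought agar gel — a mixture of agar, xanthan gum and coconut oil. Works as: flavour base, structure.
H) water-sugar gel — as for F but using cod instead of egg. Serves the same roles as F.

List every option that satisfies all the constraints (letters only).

A: has rye, so not kosher-for-Passover — no
B: works as a structure, tree-nut-free, kosher-for-Passover — OK
C: has spelt, so not kosher-for-Passover; has egg, so not egg-free (and 1 more) — no
D: has coconut, so not tree-nut-free — reject
E: has barley, so not kosher-for-Passover — out
F: has egg, so not egg-free — no
G: has coconut oil, so not tree-nut-free — no
H: only cod, cane sugar and water; none excluded — valid

B, H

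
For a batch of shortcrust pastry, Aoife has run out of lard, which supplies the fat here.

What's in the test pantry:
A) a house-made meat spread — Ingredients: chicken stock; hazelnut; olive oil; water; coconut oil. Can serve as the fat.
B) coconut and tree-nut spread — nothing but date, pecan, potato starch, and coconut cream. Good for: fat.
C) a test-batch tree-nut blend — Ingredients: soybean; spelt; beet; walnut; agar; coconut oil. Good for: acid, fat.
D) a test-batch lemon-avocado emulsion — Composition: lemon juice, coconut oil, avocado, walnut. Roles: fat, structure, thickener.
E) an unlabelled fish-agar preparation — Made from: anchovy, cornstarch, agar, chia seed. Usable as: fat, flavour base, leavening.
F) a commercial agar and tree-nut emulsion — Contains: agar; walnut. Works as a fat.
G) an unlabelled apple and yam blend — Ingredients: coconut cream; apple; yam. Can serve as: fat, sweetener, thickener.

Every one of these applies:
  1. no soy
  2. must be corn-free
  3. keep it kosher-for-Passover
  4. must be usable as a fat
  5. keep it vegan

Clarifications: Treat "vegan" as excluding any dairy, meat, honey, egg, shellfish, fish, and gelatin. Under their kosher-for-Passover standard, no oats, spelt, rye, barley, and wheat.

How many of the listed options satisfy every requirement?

A: has chicken stock, so not vegan — no
B: nothing on the exclusion list — keep
C: has spelt, so not kosher-for-Passover; has soybean, so not soy-free — no
D: every rule checks out — valid
E: has anchovy, so not vegan; has cornstarch, so not corn-free — no
F: all constraints satisfied — valid
G: works as a fat, vegan, no soy — valid

4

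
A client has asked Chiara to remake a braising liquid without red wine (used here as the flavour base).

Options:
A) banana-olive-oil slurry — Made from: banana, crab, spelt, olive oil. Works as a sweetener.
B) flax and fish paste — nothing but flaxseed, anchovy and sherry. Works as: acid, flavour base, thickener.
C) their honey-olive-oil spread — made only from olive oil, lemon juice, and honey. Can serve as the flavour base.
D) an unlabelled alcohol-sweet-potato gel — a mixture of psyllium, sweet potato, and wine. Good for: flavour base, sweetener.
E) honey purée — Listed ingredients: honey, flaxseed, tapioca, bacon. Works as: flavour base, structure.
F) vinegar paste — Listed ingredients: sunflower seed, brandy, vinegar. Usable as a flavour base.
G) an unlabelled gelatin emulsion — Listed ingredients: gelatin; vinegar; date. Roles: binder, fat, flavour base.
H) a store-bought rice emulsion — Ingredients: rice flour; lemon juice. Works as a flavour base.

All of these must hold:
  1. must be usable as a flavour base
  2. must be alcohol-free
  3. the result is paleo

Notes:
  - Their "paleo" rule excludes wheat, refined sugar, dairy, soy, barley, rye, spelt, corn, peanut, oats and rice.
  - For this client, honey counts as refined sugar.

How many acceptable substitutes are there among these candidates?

1

A: not usable as a flavour base; has spelt, so not paleo — reject
B: has sherry, so not alcohol-free — no
C: has honey, so not paleo — no
D: has wine, so not alcohol-free — no
E: has honey, so not paleo — reject
F: has brandy, so not alcohol-free — no
G: every rule checks out — OK
H: has rice flour, so not paleo — reject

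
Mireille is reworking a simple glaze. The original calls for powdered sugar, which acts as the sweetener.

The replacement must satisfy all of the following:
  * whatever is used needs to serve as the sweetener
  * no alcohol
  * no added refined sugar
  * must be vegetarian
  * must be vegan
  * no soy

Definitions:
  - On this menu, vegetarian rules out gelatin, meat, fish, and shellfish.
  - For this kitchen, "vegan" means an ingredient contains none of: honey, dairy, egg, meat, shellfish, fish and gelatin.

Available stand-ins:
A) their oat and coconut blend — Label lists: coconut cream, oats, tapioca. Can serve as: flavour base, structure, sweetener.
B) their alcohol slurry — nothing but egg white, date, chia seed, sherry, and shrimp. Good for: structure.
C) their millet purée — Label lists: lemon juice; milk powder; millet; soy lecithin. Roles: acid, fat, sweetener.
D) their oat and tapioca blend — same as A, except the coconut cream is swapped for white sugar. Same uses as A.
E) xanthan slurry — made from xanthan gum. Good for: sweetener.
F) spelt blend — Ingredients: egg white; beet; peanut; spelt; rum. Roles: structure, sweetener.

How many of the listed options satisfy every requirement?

2

A: only coconut cream, oats and tapioca; none excluded — OK
B: not usable as a sweetener; has shrimp, so not vegetarian (and 2 more) — out
C: has milk powder, so not vegan; has soy lecithin, so not soy-free — no
D: has white sugar, so not no-added-sugar — no
E: only xanthan gum; none excluded — OK
F: has egg white, so not vegan; has rum, so not alcohol-free — reject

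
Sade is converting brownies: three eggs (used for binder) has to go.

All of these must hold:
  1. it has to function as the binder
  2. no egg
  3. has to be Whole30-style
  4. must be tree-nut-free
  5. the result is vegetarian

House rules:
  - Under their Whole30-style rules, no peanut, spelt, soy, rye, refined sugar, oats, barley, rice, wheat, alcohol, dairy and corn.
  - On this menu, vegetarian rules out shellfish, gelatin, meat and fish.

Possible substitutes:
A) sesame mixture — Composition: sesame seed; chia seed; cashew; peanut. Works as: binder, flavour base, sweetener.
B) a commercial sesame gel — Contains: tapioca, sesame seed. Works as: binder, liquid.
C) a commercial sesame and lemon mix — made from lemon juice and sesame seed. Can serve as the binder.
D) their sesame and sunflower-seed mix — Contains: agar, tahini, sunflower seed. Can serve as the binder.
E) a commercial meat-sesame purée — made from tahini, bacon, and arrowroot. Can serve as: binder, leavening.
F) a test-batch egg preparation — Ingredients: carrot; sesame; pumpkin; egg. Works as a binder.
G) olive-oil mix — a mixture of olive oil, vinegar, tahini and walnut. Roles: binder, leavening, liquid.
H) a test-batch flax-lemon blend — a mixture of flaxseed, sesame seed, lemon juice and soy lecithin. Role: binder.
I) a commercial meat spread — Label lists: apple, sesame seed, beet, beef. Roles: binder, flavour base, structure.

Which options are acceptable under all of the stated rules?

A: has peanut, so not Whole30-style; has cashew, so not tree-nut-free — reject
B: every rule checks out — OK
C: no tree nuts, vegetarian — OK
D: vegetarian, Whole30-style — keep
E: has bacon, so not vegetarian — no
F: has egg, so not egg-free — no
G: has walnut, so not tree-nut-free — no
H: has soy lecithin, so not Whole30-style — no
I: has beef, so not vegetarian — out

B, C, D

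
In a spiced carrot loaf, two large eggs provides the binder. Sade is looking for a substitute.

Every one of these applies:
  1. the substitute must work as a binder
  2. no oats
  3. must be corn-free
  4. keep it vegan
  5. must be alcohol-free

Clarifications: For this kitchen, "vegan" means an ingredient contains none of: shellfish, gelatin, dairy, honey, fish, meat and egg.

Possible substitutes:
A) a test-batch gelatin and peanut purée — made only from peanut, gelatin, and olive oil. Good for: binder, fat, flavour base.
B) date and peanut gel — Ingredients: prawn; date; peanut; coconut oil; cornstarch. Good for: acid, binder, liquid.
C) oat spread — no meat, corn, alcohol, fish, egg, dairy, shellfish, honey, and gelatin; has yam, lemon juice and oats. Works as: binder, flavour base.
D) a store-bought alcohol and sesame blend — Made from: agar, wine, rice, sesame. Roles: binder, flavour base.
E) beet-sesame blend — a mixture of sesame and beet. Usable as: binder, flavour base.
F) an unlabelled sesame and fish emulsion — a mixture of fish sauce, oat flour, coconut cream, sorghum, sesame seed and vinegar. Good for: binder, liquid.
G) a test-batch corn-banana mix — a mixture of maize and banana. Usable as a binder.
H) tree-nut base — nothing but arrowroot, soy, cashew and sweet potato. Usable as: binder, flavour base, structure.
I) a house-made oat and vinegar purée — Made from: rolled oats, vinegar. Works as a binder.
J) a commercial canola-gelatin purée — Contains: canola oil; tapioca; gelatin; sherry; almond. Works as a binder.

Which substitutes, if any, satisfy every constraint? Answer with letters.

A: has gelatin, so not vegan — no
B: has prawn, so not vegan; has cornstarch, so not corn-free — out
C: has oats, so not oat-free — reject
D: has wine, so not alcohol-free — reject
E: works as a binder, no oats, vegan — OK
F: has fish sauce, so not vegan; has oat flour, so not oat-free — out
G: has maize, so not corn-free — out
H: works as a binder, no alcohol, vegan — OK
I: has rolled oats, so not oat-free — out
J: has gelatin, so not vegan; has sherry, so not alcohol-free — no

E, H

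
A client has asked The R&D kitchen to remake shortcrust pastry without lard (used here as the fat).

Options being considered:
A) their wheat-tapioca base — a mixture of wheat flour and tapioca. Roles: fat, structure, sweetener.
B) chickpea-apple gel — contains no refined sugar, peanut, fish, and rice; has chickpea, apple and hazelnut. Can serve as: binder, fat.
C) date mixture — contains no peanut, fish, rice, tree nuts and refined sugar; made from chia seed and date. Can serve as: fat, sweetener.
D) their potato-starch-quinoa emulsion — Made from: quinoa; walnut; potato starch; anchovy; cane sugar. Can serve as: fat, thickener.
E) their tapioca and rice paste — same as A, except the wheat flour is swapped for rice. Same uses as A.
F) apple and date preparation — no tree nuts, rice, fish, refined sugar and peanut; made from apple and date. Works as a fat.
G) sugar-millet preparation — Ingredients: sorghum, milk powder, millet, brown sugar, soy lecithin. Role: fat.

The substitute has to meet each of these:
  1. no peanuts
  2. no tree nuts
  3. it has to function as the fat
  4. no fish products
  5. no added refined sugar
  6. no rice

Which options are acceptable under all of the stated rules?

A: nothing on the exclusion list — OK
B: has hazelnut, so not tree-nut-free — out
C: works as a fat, no refined sugar, no tree nuts — valid
D: has walnut, so not tree-nut-free; has anchovy, so not fish-free (and 1 more) — reject
E: has rice, so not rice-free — no
F: every rule checks out — valid
G: has brown sugar, so not no-added-sugar — reject

A, C, F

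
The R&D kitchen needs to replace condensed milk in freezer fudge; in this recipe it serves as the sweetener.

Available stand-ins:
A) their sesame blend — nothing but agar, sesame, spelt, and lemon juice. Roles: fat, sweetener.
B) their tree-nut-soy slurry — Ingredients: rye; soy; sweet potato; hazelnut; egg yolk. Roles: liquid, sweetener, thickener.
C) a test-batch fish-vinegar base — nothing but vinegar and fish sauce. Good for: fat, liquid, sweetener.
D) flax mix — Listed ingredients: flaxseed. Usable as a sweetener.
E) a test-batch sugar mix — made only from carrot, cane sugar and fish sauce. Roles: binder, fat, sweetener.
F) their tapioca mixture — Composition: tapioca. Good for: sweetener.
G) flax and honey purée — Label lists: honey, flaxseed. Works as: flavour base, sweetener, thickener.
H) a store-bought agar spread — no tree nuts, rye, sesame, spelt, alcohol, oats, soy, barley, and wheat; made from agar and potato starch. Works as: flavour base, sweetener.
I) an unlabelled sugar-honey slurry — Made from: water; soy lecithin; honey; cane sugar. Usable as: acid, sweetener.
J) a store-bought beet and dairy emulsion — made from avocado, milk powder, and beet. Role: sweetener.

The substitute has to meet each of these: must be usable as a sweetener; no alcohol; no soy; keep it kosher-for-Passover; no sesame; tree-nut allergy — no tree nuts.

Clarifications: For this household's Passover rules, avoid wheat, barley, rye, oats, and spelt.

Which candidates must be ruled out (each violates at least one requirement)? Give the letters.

A, B, I

A: has spelt, so not kosher-for-Passover; has sesame, so not sesame-free — reject
B: has rye, so not kosher-for-Passover; has hazelnut, so not tree-nut-free (and 1 more) — no
C: only fish sauce and vinegar; none excluded — valid
D: no soy, no sesame — keep
E: every rule checks out — keep
F: kosher-for-Passover, no sesame — valid
G: nothing on the exclusion list — OK
H: works as a sweetener, no tree nuts, kosher-for-Passover — OK
I: has soy lecithin, so not soy-free — reject
J: no alcohol, no sesame — valid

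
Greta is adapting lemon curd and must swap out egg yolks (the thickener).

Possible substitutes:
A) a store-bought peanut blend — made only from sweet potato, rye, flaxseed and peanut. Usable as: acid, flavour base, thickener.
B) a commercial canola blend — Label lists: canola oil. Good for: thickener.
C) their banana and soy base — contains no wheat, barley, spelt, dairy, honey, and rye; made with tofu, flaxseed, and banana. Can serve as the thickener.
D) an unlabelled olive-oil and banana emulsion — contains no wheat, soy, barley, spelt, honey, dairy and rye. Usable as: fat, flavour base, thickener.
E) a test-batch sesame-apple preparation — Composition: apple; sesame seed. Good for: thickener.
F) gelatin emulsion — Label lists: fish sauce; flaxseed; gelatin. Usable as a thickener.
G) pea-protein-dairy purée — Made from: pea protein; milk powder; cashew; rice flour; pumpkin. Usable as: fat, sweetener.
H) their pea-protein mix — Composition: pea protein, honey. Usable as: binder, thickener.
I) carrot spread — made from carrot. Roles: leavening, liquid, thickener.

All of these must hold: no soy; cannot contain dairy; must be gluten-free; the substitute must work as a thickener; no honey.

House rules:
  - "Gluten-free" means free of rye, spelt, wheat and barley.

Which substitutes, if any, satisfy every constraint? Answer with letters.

B, D, E, F, I

A: has rye, so not gluten-free — reject
B: only canola oil; none excluded — valid
C: has tofu, so not soy-free — no
D: all constraints satisfied — valid
E: only sesame seed and apple; none excluded — OK
F: nothing on the exclusion list — OK
G: not usable as a thickener; has milk powder, so not dairy-free — no
H: has honey, so not honey-free — out
I: only carrot; none excluded — valid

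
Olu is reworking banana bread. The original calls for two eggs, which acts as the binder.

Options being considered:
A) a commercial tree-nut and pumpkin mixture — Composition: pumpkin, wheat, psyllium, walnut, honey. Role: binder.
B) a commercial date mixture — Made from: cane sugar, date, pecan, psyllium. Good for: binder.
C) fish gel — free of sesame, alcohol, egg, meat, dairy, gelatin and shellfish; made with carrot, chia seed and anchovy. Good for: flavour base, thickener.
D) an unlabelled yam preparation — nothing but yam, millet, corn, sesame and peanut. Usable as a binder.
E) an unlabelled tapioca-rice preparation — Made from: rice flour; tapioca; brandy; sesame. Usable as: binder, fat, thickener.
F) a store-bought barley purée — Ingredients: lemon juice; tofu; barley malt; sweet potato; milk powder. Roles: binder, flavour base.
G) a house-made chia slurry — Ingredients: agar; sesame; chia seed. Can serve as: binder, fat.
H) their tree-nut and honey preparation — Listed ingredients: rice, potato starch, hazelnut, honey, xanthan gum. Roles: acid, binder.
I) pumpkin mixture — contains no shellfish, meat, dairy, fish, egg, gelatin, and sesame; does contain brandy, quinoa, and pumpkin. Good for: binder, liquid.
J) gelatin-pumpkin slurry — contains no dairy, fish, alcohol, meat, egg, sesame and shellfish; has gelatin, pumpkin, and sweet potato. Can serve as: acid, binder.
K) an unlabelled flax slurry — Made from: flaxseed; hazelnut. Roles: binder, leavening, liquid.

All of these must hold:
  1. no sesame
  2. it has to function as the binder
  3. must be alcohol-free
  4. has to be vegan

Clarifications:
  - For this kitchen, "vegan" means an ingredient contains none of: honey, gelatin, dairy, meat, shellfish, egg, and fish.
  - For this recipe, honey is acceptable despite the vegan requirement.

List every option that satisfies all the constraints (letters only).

A: honey is permitted under the vegan carve-out; nothing else excluded — keep
B: cane sugar and pecan etc. — none of it excluded — OK
C: not usable as a binder; has anchovy, so not vegan — no
D: has sesame, so not sesame-free — out
E: has sesame, so not sesame-free; has brandy, so not alcohol-free — reject
F: has milk powder, so not vegan — no
G: has sesame, so not sesame-free — no
H: honey is permitted under the vegan carve-out; nothing else excluded — valid
I: has brandy, so not alcohol-free — no
J: has gelatin, so not vegan — no
K: no alcohol, vegan — OK

A, B, H, K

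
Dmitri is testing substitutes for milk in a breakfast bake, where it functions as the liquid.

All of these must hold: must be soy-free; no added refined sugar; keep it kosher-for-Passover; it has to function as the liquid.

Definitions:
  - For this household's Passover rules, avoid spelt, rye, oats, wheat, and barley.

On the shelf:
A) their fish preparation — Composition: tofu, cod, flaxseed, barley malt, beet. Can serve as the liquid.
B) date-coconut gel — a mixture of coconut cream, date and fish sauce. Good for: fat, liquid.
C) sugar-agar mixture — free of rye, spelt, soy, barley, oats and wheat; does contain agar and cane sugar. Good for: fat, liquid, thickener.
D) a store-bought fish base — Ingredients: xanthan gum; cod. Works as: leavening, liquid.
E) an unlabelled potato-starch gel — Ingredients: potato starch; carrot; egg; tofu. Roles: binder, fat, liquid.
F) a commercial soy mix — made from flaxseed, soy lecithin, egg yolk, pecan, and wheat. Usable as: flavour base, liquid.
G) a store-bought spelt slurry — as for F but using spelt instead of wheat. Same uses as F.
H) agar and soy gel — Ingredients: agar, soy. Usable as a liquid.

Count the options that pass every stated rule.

2

A: has barley malt, so not kosher-for-Passover; has tofu, so not soy-free — out
B: works as a liquid, no refined sugar, kosher-for-Passover — OK
C: has cane sugar, so not no-added-sugar — no
D: nothing on the exclusion list — OK
E: has tofu, so not soy-free — out
F: has wheat, so not kosher-for-Passover; has soy lecithin, so not soy-free — out
G: has spelt, so not kosher-for-Passover; has soy lecithin, so not soy-free — no
H: has soy, so not soy-free — no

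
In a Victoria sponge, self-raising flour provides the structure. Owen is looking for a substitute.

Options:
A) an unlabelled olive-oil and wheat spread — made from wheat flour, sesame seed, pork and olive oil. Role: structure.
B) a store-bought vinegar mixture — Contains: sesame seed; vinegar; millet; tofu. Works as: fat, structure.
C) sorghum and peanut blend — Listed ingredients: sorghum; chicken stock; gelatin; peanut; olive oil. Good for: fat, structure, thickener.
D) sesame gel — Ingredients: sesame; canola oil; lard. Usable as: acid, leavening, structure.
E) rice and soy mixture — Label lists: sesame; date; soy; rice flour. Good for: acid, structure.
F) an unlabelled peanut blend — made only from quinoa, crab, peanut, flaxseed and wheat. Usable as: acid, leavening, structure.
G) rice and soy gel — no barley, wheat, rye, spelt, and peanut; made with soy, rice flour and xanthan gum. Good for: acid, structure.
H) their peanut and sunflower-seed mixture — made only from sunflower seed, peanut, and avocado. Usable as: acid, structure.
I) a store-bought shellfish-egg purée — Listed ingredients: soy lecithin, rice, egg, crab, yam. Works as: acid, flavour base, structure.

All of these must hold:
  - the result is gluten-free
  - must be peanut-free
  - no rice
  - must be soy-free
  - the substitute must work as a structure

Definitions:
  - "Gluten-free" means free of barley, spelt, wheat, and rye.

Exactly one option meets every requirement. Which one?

A: has wheat flour, so not gluten-free — no
B: has tofu, so not soy-free — no
C: has peanut, so not peanut-free — reject
D: all constraints satisfied — keep
E: has soy, so not soy-free; has rice flour, so not rice-free — reject
F: has wheat, so not gluten-free; has peanut, so not peanut-free — out
G: has soy, so not soy-free; has rice flour, so not rice-free — reject
H: has peanut, so not peanut-free — reject
I: has soy lecithin, so not soy-free; has rice, so not rice-free — reject

D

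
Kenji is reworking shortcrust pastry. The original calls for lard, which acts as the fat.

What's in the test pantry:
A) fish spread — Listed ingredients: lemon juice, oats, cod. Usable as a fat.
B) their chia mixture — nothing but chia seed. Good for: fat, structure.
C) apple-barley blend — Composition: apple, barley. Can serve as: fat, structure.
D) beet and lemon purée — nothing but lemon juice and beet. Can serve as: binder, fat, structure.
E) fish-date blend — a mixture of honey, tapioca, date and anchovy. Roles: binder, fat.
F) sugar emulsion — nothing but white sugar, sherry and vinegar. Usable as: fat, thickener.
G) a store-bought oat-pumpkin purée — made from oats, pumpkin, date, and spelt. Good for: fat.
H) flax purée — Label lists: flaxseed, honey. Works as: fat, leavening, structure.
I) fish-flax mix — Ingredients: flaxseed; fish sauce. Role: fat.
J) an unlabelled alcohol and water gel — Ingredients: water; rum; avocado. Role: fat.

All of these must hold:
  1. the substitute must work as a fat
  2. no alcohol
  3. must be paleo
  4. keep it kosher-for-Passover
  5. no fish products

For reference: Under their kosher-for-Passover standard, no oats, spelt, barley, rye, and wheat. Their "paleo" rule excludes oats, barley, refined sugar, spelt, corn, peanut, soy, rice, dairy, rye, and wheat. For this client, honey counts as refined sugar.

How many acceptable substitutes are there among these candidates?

2

A: has oats, so not kosher-for-Passover; has oats, so not paleo (and 1 more) — reject
B: only chia seed; none excluded — valid
C: has barley, so not kosher-for-Passover; has barley, so not paleo — reject
D: only beet and lemon juice; none excluded — valid
E: has honey, so not paleo; has anchovy, so not fish-free — out
F: has white sugar, so not paleo; has sherry, so not alcohol-free — out
G: has oats, so not kosher-for-Passover; has oats, so not paleo — reject
H: has honey, so not paleo — out
I: has fish sauce, so not fish-free — reject
J: has rum, so not alcohol-free — out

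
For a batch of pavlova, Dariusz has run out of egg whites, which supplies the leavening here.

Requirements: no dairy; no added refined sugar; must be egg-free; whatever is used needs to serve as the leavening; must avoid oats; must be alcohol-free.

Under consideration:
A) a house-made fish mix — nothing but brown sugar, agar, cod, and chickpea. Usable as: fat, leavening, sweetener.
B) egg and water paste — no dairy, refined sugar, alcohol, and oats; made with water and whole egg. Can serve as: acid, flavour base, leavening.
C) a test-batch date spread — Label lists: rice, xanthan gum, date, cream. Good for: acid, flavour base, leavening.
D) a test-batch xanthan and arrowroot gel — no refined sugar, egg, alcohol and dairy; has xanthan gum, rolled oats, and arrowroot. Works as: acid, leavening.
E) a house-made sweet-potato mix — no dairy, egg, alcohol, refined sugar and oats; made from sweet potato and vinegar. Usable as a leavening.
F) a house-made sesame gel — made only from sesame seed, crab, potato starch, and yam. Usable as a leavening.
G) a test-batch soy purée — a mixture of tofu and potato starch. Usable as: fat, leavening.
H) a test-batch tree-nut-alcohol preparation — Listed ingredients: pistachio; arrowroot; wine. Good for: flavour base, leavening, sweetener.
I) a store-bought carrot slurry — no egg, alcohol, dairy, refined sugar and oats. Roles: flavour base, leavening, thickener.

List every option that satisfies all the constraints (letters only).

E, F, G, I

A: has brown sugar, so not no-added-sugar — reject
B: has whole egg, so not egg-free — no
C: has cream, so not dairy-free — reject
D: has rolled oats, so not oat-free — no
E: works as a leavening, no alcohol, no egg — valid
F: no dairy, no oats — valid
G: no alcohol, no dairy — OK
H: has wine, so not alcohol-free — reject
I: no dairy, no alcohol — OK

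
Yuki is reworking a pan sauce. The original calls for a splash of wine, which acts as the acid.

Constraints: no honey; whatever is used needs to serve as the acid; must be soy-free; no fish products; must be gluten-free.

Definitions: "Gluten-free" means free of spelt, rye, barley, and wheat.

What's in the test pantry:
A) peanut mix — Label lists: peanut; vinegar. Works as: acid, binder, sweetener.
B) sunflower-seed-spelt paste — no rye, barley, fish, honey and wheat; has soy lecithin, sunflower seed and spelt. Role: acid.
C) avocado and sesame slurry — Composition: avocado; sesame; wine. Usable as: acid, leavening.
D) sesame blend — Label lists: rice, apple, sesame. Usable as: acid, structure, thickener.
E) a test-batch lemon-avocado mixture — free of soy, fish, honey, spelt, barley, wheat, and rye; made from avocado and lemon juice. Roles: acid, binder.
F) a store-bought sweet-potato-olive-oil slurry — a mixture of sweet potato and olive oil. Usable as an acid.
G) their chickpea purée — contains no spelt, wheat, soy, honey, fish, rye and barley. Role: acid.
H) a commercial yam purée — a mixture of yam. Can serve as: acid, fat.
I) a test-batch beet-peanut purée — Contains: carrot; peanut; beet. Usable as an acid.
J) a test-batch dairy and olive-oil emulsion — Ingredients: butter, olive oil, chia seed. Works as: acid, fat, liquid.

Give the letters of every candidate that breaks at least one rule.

B

A: only peanut and vinegar; none excluded — OK
B: has spelt, so not gluten-free; has soy lecithin, so not soy-free — out
C: only wine, sesame and avocado; none excluded — keep
D: no fish, gluten-free — valid
E: works as an acid, no honey, no fish — valid
F: works as an acid, no honey, no soy — valid
G: no soy, gluten-free — valid
H: every rule checks out — valid
I: every rule checks out — valid
J: works as an acid, no honey, no fish — keep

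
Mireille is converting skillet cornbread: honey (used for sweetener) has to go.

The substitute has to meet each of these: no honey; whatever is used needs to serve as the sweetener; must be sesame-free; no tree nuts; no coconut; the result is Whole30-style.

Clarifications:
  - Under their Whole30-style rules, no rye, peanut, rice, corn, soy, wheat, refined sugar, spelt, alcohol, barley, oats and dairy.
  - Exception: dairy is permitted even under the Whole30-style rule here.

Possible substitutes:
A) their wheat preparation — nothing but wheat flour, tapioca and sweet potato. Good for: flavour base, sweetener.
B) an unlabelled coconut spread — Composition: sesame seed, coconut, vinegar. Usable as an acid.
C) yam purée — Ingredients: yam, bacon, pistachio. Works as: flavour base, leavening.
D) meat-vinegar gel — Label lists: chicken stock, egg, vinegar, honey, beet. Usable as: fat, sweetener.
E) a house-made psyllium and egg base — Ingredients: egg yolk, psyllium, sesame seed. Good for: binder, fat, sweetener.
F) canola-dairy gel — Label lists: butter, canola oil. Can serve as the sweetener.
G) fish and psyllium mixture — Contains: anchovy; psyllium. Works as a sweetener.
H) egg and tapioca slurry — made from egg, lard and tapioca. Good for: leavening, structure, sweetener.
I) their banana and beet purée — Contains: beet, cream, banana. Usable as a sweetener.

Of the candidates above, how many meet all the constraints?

A: has wheat flour, so not Whole30-style — no
B: not usable as a sweetener; has coconut, so not coconut-free (and 1 more) — no
C: not usable as a sweetener; has pistachio, so not tree-nut-free — no
D: has honey, so not honey-free — no
E: has sesame seed, so not sesame-free — reject
F: dairy is permitted under the Whole30-style carve-out; nothing else excluded — valid
G: only anchovy and psyllium; none excluded — keep
H: nothing on the exclusion list — keep
I: dairy is permitted under the Whole30-style carve-out; nothing else excluded — valid

4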